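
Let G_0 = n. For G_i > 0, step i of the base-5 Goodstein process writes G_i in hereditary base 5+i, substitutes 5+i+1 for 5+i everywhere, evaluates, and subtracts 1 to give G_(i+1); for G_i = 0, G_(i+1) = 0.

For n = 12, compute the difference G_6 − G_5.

step 0: 12 = 2·5 + 2; sub 6 for 5: 2·6 + 2; = 14; G_1 = 14−1 = 13
step 1: 13 = 2·6 + 1; sub 7 for 6: 2·7 + 1; = 15; G_2 = 15−1 = 14
step 2: 14 = 2·7; sub 8 for 7: 2·8; = 16; G_3 = 16−1 = 15
step 3: 15 = 8 + 7; sub 9 for 8: 9 + 7; = 16; G_4 = 16−1 = 15
step 4: 15 = 9 + 6; sub 10 for 9: 10 + 6; = 16; G_5 = 16−1 = 15
step 5: 15 = 10 + 5; sub 11 for 10: 11 + 5; = 16; G_6 = 16−1 = 15

0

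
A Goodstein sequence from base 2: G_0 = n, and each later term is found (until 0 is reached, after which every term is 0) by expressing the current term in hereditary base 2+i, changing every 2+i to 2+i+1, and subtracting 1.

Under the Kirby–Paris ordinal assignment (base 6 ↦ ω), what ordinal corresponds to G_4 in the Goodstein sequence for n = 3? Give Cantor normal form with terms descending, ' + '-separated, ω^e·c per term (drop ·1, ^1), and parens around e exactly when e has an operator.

base 2: 3 = 2 + 1; at 3: 3 + 1 = 4; next = 3
base 3: 3 = 3; at 4: 4 = 4; next = 3
base 4: 3 = 3; at 5: 3 = 3; next = 2
base 5: 2 = 2; at 6: 2 = 2; next = 1
base 6: 1 = 1; at 7: 1 = 1; next = 0

1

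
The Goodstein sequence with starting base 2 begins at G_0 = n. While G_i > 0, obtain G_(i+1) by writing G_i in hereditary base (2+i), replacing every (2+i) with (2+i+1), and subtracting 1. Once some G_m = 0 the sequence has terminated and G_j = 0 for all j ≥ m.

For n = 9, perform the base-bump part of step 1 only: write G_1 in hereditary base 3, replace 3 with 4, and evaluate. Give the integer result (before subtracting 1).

1024

9 —HB2→ 2^(2 + 1) + 1 —bump→ 3^(3 + 1) + 1 = 82 —(−1)→ 81
81 —HB3→ 3^(3 + 1) —bump→ 4^(4 + 1) = 1024 —(−1)→ 1023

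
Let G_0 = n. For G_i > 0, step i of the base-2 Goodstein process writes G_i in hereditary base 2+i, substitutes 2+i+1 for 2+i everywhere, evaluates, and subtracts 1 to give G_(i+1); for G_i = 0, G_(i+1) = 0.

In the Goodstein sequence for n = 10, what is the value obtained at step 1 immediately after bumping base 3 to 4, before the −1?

1026

[0] 10 ≡ 2^(2 + 1) + 2 (base 2). Lift 3: 84. −1: 83.
[1] 83 ≡ 3^(3 + 1) + 2 (base 3). Lift 4: 1026. −1: 1025.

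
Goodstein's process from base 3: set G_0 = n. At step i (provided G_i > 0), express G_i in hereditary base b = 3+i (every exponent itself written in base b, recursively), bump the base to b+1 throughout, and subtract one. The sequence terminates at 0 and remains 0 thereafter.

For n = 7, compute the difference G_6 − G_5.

0

step 0: 7 = 2·3 + 1; sub 4 for 3: 2·4 + 1; = 9; G_1 = 9−1 = 8
step 1: 8 = 2·4; sub 5 for 4: 2·5; = 10; G_2 = 10−1 = 9
step 2: 9 = 5 + 4; sub 6 for 5: 6 + 4; = 10; G_3 = 10−1 = 9
step 3: 9 = 6 + 3; sub 7 for 6: 7 + 3; = 10; G_4 = 10−1 = 9
step 4: 9 = 7 + 2; sub 8 for 7: 8 + 2; = 10; G_5 = 10−1 = 9
step 5: 9 = 8 + 1; sub 9 for 8: 9 + 1; = 10; G_6 = 10−1 = 9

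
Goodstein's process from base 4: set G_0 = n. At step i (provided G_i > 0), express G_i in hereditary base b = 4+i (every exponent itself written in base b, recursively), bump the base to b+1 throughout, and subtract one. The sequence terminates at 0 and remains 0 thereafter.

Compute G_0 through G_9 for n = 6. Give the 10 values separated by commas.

6, 6, 6, 6, 5, 4, 3, 2, 1, 0

[0] 6 ≡ 4 + 2 (base 4). Lift 5: 7. −1: 6.
[1] 6 ≡ 5 + 1 (base 5). Lift 6: 7. −1: 6.
[2] 6 ≡ 6 (base 6). Lift 7: 7. −1: 6.
[3] 6 ≡ 6 (base 7). Lift 8: 6. −1: 5.
[4] 5 ≡ 5 (base 8). Lift 9: 5. −1: 4.
[5] 4 ≡ 4 (base 9). Lift 10: 4. −1: 3.
[6] 3 ≡ 3 (base 10). Lift 11: 3. −1: 2.
[7] 2 ≡ 2 (base 11). Lift 12: 2. −1: 1.
[8] 1 ≡ 1 (base 12). Lift 13: 1. −1: 0.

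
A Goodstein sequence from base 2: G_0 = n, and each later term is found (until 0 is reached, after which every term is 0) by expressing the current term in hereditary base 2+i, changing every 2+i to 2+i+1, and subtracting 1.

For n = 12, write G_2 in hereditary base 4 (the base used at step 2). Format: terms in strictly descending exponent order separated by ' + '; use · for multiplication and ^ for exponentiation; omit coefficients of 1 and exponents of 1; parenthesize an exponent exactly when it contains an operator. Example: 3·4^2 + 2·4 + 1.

4^(4 + 1) + 2·4^2 + 2·4 + 1

i=0: 12 = 2^(2 + 1) + 2^2 (b=2); 2→3: 3^(3 + 1) + 3^3 = 108; 108−1 = 107
i=1: 107 = 3^(3 + 1) + 2·3^2 + 2·3 + 2 (b=3); 3→4: 4^(4 + 1) + 2·4^2 + 2·4 + 2 = 1066; 1066−1 = 1065
i=2: 1065 = 4^(4 + 1) + 2·4^2 + 2·4 + 1 (b=4); 4→5: 5^(5 + 1) + 2·5^2 + 2·5 + 1 = 15686; 15686−1 = 15685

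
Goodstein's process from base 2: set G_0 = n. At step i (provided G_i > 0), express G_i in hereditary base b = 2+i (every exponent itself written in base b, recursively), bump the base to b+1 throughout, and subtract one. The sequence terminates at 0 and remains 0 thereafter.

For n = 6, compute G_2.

257

[0] 6 ≡ 2^2 + 2 (base 2). Lift 3: 30. −1: 29.
[1] 29 ≡ 3^3 + 2 (base 3). Lift 4: 258. −1: 257.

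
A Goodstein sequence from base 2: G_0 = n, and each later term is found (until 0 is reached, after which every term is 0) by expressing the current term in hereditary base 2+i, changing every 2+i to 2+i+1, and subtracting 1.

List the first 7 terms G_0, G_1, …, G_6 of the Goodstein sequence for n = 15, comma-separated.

15, 111, 1283, 18752, 326593, 6588344, 150994943

G_0 = 15. HB_2(15) = 2^(2 + 1) + 2^2 + 2 + 1. Bump = 112. G_1 = 111.
G_1 = 111. HB_3(111) = 3^(3 + 1) + 3^3 + 3. Bump = 1284. G_2 = 1283.
G_2 = 1283. HB_4(1283) = 4^(4 + 1) + 4^4 + 3. Bump = 18753. G_3 = 18752.
G_3 = 18752. HB_5(18752) = 5^(5 + 1) + 5^5 + 2. Bump = 326594. G_4 = 326593.
G_4 = 326593. HB_6(326593) = 6^(6 + 1) + 6^6 + 1. Bump = 6588345. G_5 = 6588344.
G_5 = 6588344. HB_7(6588344) = 7^(7 + 1) + 7^7. Bump = 150994944. G_6 = 150994943.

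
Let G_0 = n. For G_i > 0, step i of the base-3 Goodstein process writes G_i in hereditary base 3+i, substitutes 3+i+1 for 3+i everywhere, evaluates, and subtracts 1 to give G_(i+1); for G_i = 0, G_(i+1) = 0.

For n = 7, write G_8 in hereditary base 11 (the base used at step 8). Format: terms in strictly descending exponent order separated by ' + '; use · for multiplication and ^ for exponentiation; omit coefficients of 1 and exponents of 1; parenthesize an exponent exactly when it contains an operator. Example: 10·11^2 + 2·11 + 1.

G_0=7  [base 3] 2·3 + 1  →[3↦4]→  2·4 + 1 = 9  −1 ⇒ G_1=8
G_1=8  [base 4] 2·4  →[4↦5]→  2·5 = 10  −1 ⇒ G_2=9
G_2=9  [base 5] 5 + 4  →[5↦6]→  6 + 4 = 10  −1 ⇒ G_3=9
G_3=9  [base 6] 6 + 3  →[6↦7]→  7 + 3 = 10  −1 ⇒ G_4=9
G_4=9  [base 7] 7 + 2  →[7↦8]→  8 + 2 = 10  −1 ⇒ G_5=9
G_5=9  [base 8] 8 + 1  →[8↦9]→  9 + 1 = 10  −1 ⇒ G_6=9
G_6=9  [base 9] 9  →[9↦10]→  10 = 10  −1 ⇒ G_7=9
G_7=9  [base 10] 9  →[10↦11]→  9 = 9  −1 ⇒ G_8=8

8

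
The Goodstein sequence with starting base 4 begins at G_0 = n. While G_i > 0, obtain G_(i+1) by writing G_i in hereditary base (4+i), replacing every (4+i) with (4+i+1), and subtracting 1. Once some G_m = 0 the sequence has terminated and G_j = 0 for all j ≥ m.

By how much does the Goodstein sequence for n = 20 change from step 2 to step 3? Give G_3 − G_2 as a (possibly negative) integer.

12

i=0: 20 = 4^2 + 4 (b=4); 4→5: 5^2 + 5 = 30; 30−1 = 29
i=1: 29 = 5^2 + 4 (b=5); 5→6: 6^2 + 4 = 40; 40−1 = 39
i=2: 39 = 6^2 + 3 (b=6); 6→7: 7^2 + 3 = 52; 52−1 = 51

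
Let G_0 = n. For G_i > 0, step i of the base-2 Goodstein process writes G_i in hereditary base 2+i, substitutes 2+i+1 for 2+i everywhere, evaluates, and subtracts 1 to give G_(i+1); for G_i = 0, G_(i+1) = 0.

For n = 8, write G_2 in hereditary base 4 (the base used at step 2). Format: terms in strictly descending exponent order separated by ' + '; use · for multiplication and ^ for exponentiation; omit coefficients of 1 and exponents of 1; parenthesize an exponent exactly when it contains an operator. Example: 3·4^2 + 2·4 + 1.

2·4^4 + 2·4^2 + 2·4 + 1

[0] 8 ≡ 2^(2 + 1) (base 2). Lift 3: 81. −1: 80.
[1] 80 ≡ 2·3^3 + 2·3^2 + 2·3 + 2 (base 3). Lift 4: 554. −1: 553.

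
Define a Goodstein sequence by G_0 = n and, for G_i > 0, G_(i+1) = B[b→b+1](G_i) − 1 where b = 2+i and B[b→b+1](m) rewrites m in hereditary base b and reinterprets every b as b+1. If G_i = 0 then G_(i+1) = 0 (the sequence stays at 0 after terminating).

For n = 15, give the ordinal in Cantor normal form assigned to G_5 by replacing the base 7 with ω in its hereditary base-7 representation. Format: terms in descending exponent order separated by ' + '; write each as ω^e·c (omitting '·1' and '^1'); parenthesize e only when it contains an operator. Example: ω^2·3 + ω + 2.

ω^(ω + 1) + ω^ω

i=0: 15 = 2^(2 + 1) + 2^2 + 2 + 1 (b=2); 2→3: 3^(3 + 1) + 3^3 + 3 + 1 = 112; 112−1 = 111
i=1: 111 = 3^(3 + 1) + 3^3 + 3 (b=3); 3→4: 4^(4 + 1) + 4^4 + 4 = 1284; 1284−1 = 1283
i=2: 1283 = 4^(4 + 1) + 4^4 + 3 (b=4); 4→5: 5^(5 + 1) + 5^5 + 3 = 18753; 18753−1 = 18752
i=3: 18752 = 5^(5 + 1) + 5^5 + 2 (b=5); 5→6: 6^(6 + 1) + 6^6 + 2 = 326594; 326594−1 = 326593
i=4: 326593 = 6^(6 + 1) + 6^6 + 1 (b=6); 6→7: 7^(7 + 1) + 7^7 + 1 = 6588345; 6588345−1 = 6588344
i=5: 6588344 = 7^(7 + 1) + 7^7 (b=7); 7→8: 8^(8 + 1) + 8^8 = 150994944; 150994944−1 = 150994943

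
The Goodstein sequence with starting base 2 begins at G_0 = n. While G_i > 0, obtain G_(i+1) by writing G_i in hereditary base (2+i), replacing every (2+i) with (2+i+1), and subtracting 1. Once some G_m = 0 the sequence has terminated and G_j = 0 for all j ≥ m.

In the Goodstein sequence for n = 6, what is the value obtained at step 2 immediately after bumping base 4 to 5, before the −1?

i=0: 6 = 2^2 + 2 (b=2); 2→3: 3^3 + 3 = 30; 30−1 = 29
i=1: 29 = 3^3 + 2 (b=3); 3→4: 4^4 + 2 = 258; 258−1 = 257
i=2: 257 = 4^4 + 1 (b=4); 4→5: 5^5 + 1 = 3126; 3126−1 = 3125

3126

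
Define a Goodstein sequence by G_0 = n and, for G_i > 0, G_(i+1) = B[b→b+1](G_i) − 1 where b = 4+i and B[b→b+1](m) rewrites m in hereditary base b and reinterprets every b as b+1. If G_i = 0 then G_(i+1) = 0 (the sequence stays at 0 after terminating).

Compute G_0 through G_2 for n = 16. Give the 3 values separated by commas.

G_0 = 16. HB_4(16) = 4^2. Bump = 25. G_1 = 24.
G_1 = 24. HB_5(24) = 4·5 + 4. Bump = 28. G_2 = 27.

16, 24, 27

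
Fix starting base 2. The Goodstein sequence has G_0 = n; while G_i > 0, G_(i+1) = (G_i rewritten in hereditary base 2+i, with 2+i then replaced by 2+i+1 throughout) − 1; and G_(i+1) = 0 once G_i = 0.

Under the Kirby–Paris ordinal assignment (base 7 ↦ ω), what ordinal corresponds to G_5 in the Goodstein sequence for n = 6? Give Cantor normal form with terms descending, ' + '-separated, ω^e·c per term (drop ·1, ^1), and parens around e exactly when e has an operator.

G_0 = 6. HB_2(6) = 2^2 + 2. Bump = 30. G_1 = 29.
G_1 = 29. HB_3(29) = 3^3 + 2. Bump = 258. G_2 = 257.
G_2 = 257. HB_4(257) = 4^4 + 1. Bump = 3126. G_3 = 3125.
G_3 = 3125. HB_5(3125) = 5^5. Bump = 46656. G_4 = 46655.
G_4 = 46655. HB_6(46655) = 5·6^5 + 5·6^4 + 5·6^3 + 5·6^2 + 5·6 + 5. Bump = 98040. G_5 = 98039.
G_5 = 98039. HB_7(98039) = 5·7^5 + 5·7^4 + 5·7^3 + 5·7^2 + 5·7 + 4. Bump = 187244. G_6 = 187243.

ω^5·5 + ω^4·5 + ω^3·5 + ω^2·5 + ω·5 + 4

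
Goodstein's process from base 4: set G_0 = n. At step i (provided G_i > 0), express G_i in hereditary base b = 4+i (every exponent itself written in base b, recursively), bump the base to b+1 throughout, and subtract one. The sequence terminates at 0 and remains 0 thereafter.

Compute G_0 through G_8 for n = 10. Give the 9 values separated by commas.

step 0: 10 = 2·4 + 2; sub 5 for 4: 2·5 + 2; = 12; G_1 = 12−1 = 11
step 1: 11 = 2·5 + 1; sub 6 for 5: 2·6 + 1; = 13; G_2 = 13−1 = 12
step 2: 12 = 2·6; sub 7 for 6: 2·7; = 14; G_3 = 14−1 = 13
step 3: 13 = 7 + 6; sub 8 for 7: 8 + 6; = 14; G_4 = 14−1 = 13
step 4: 13 = 8 + 5; sub 9 for 8: 9 + 5; = 14; G_5 = 14−1 = 13
step 5: 13 = 9 + 4; sub 10 for 9: 10 + 4; = 14; G_6 = 14−1 = 13
step 6: 13 = 10 + 3; sub 11 for 10: 11 + 3; = 14; G_7 = 14−1 = 13
step 7: 13 = 11 + 2; sub 12 for 11: 12 + 2; = 14; G_8 = 14−1 = 13

10, 11, 12, 13, 13, 13, 13, 13, 13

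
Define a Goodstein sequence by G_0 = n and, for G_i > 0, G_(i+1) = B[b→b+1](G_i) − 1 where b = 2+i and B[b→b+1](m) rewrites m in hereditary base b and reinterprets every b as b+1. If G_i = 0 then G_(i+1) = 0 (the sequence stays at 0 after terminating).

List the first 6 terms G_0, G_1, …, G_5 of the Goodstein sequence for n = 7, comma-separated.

(0) 7|_2 = 2^2 + 2 + 1 ↦ 3^3 + 3 + 1|_3 = 31 ⇒ 30
(1) 30|_3 = 3^3 + 3 ↦ 4^4 + 4|_4 = 260 ⇒ 259
(2) 259|_4 = 4^4 + 3 ↦ 5^5 + 3|_5 = 3128 ⇒ 3127
(3) 3127|_5 = 5^5 + 2 ↦ 6^6 + 2|_6 = 46658 ⇒ 46657
(4) 46657|_6 = 6^6 + 1 ↦ 7^7 + 1|_7 = 823544 ⇒ 823543

7, 30, 259, 3127, 46657, 823543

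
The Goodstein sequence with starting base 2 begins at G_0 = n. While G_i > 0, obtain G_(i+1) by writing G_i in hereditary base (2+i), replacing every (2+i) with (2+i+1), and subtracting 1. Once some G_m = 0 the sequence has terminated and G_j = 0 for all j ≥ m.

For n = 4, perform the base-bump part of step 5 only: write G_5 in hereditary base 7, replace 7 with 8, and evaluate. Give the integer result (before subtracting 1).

140

G_0 = 4. HB_2(4) = 2^2. Bump = 27. G_1 = 26.
G_1 = 26. HB_3(26) = 2·3^2 + 2·3 + 2. Bump = 42. G_2 = 41.
G_2 = 41. HB_4(41) = 2·4^2 + 2·4 + 1. Bump = 61. G_3 = 60.
G_3 = 60. HB_5(60) = 2·5^2 + 2·5. Bump = 84. G_4 = 83.
G_4 = 83. HB_6(83) = 2·6^2 + 6 + 5. Bump = 110. G_5 = 109.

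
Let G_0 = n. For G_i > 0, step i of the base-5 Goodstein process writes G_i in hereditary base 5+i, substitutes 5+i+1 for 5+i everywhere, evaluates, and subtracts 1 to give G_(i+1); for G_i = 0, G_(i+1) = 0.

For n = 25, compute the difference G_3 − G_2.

base 5: 25 = 5^2; at 6: 6^2 = 36; next = 35
base 6: 35 = 5·6 + 5; at 7: 5·7 + 5 = 40; next = 39
base 7: 39 = 5·7 + 4; at 8: 5·8 + 4 = 44; next = 43

4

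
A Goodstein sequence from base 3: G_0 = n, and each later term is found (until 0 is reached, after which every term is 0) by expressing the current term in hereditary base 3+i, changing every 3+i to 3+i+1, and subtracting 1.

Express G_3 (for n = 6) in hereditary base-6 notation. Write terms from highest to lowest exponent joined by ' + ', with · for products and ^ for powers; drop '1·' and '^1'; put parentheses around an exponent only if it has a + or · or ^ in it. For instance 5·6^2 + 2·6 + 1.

G_0 = 6. HB_3(6) = 2·3. Bump = 8. G_1 = 7.
G_1 = 7. HB_4(7) = 4 + 3. Bump = 8. G_2 = 7.
G_2 = 7. HB_5(7) = 5 + 2. Bump = 8. G_3 = 7.
G_3 = 7. HB_6(7) = 6 + 1. Bump = 8. G_4 = 7.

6 + 1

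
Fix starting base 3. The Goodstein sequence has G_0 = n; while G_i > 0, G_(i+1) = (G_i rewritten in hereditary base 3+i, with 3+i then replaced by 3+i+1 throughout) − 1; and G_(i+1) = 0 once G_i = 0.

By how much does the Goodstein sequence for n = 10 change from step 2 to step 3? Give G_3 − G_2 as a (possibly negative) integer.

3

10 —HB3→ 3^2 + 1 —bump→ 4^2 + 1 = 17 —(−1)→ 16
16 —HB4→ 4^2 —bump→ 5^2 = 25 —(−1)→ 24
24 —HB5→ 4·5 + 4 —bump→ 4·6 + 4 = 28 —(−1)→ 27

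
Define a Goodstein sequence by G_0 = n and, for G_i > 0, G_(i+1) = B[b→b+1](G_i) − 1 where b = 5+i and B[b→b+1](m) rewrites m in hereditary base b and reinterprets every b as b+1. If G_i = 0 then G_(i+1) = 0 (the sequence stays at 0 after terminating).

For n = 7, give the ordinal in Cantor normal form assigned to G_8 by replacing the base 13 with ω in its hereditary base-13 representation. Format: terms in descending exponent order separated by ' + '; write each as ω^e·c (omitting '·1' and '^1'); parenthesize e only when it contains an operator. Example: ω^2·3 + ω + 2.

G_0 = 7. HB_5(7) = 5 + 2. Bump = 8. G_1 = 7.
G_1 = 7. HB_6(7) = 6 + 1. Bump = 8. G_2 = 7.
G_2 = 7. HB_7(7) = 7. Bump = 8. G_3 = 7.
G_3 = 7. HB_8(7) = 7. Bump = 7. G_4 = 6.
G_4 = 6. HB_9(6) = 6. Bump = 6. G_5 = 5.
G_5 = 5. HB_10(5) = 5. Bump = 5. G_6 = 4.
G_6 = 4. HB_11(4) = 4. Bump = 4. G_7 = 3.
G_7 = 3. HB_12(3) = 3. Bump = 3. G_8 = 2.
G_8 = 2. HB_13(2) = 2. Bump = 2. G_9 = 1.

2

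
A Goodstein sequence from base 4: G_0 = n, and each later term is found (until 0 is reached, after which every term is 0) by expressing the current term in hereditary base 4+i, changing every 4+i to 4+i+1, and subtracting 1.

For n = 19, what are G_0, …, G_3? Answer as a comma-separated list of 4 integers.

19 —HB4→ 4^2 + 3 —bump→ 5^2 + 3 = 28 —(−1)→ 27
27 —HB5→ 5^2 + 2 —bump→ 6^2 + 2 = 38 —(−1)→ 37
37 —HB6→ 6^2 + 1 —bump→ 7^2 + 1 = 50 —(−1)→ 49

19, 27, 37, 49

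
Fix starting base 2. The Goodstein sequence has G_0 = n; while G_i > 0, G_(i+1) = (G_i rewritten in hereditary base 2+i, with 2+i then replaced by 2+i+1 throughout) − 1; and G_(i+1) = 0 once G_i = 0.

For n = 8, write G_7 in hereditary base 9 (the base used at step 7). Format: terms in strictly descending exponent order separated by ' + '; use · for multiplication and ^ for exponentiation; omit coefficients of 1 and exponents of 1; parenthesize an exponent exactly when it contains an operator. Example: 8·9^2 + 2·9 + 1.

(0) 8|_2 = 2^(2 + 1) ↦ 3^(3 + 1)|_3 = 81 ⇒ 80
(1) 80|_3 = 2·3^3 + 2·3^2 + 2·3 + 2 ↦ 2·4^4 + 2·4^2 + 2·4 + 2|_4 = 554 ⇒ 553
(2) 553|_4 = 2·4^4 + 2·4^2 + 2·4 + 1 ↦ 2·5^5 + 2·5^2 + 2·5 + 1|_5 = 6311 ⇒ 6310
(3) 6310|_5 = 2·5^5 + 2·5^2 + 2·5 ↦ 2·6^6 + 2·6^2 + 2·6|_6 = 93396 ⇒ 93395
(4) 93395|_6 = 2·6^6 + 2·6^2 + 6 + 5 ↦ 2·7^7 + 2·7^2 + 7 + 5|_7 = 1647196 ⇒ 1647195
(5) 1647195|_7 = 2·7^7 + 2·7^2 + 7 + 4 ↦ 2·8^8 + 2·8^2 + 8 + 4|_8 = 33554572 ⇒ 33554571
(6) 33554571|_8 = 2·8^8 + 2·8^2 + 8 + 3 ↦ 2·9^9 + 2·9^2 + 9 + 3|_9 = 774841152 ⇒ 774841151
(7) 774841151|_9 = 2·9^9 + 2·9^2 + 9 + 2 ↦ 2·10^10 + 2·10^2 + 10 + 2|_10 = 20000000212 ⇒ 20000000211

2·9^9 + 2·9^2 + 9 + 2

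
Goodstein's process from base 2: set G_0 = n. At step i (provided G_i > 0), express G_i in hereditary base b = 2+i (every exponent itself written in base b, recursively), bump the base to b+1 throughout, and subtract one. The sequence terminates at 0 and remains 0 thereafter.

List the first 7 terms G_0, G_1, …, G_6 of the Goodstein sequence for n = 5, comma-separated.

G_0 = 5. HB_2(5) = 2^2 + 1. Bump = 28. G_1 = 27.
G_1 = 27. HB_3(27) = 3^3. Bump = 256. G_2 = 255.
G_2 = 255. HB_4(255) = 3·4^3 + 3·4^2 + 3·4 + 3. Bump = 468. G_3 = 467.
G_3 = 467. HB_5(467) = 3·5^3 + 3·5^2 + 3·5 + 2. Bump = 776. G_4 = 775.
G_4 = 775. HB_6(775) = 3·6^3 + 3·6^2 + 3·6 + 1. Bump = 1198. G_5 = 1197.
G_5 = 1197. HB_7(1197) = 3·7^3 + 3·7^2 + 3·7. Bump = 1752. G_6 = 1751.

5, 27, 255, 467, 775, 1197, 1751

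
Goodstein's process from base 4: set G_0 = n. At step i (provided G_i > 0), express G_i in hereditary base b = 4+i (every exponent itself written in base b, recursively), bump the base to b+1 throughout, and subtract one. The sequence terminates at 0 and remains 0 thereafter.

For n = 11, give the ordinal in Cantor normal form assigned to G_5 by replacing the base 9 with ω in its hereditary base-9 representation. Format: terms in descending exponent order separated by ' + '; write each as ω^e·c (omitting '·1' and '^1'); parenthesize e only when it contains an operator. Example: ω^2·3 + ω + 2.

ω + 6

11 —HB4→ 2·4 + 3 —bump→ 2·5 + 3 = 13 —(−1)→ 12
12 —HB5→ 2·5 + 2 —bump→ 2·6 + 2 = 14 —(−1)→ 13
13 —HB6→ 2·6 + 1 —bump→ 2·7 + 1 = 15 —(−1)→ 14
14 —HB7→ 2·7 —bump→ 2·8 = 16 —(−1)→ 15
15 —HB8→ 8 + 7 —bump→ 9 + 7 = 16 —(−1)→ 15
15 —HB9→ 9 + 6 —bump→ 10 + 6 = 16 —(−1)→ 15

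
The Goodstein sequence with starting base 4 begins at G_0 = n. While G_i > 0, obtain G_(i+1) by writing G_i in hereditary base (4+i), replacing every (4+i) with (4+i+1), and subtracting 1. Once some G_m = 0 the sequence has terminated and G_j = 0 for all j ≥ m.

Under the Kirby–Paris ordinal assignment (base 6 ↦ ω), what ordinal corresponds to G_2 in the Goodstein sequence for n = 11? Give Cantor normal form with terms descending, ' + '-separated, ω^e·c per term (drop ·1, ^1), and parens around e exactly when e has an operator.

ω·2 + 1

G_0=11  [base 4] 2·4 + 3  →[4↦5]→  2·5 + 3 = 13  −1 ⇒ G_1=12
G_1=12  [base 5] 2·5 + 2  →[5↦6]→  2·6 + 2 = 14  −1 ⇒ G_2=13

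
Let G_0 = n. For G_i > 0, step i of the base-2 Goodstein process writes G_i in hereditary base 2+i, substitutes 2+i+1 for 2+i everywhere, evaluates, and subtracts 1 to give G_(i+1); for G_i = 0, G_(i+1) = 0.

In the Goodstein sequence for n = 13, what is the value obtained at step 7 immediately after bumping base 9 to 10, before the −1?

100000003326

[0] 13 ≡ 2^(2 + 1) + 2^2 + 1 (base 2). Lift 3: 109. −1: 108.
[1] 108 ≡ 3^(3 + 1) + 3^3 (base 3). Lift 4: 1280. −1: 1279.
[2] 1279 ≡ 4^(4 + 1) + 3·4^3 + 3·4^2 + 3·4 + 3 (base 4). Lift 5: 16093. −1: 16092.
[3] 16092 ≡ 5^(5 + 1) + 3·5^3 + 3·5^2 + 3·5 + 2 (base 5). Lift 6: 280712. −1: 280711.
[4] 280711 ≡ 6^(6 + 1) + 3·6^3 + 3·6^2 + 3·6 + 1 (base 6). Lift 7: 5765999. −1: 5765998.
[5] 5765998 ≡ 7^(7 + 1) + 3·7^3 + 3·7^2 + 3·7 (base 7). Lift 8: 134219480. −1: 134219479.
[6] 134219479 ≡ 8^(8 + 1) + 3·8^3 + 3·8^2 + 2·8 + 7 (base 8). Lift 9: 3486786856. −1: 3486786855.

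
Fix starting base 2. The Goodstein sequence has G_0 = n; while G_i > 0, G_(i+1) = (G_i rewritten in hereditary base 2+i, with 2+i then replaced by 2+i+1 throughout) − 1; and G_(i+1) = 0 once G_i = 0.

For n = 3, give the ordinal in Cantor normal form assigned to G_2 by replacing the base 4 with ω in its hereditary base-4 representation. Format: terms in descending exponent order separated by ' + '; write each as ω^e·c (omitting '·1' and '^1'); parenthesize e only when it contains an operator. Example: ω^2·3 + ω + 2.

3

G_0 = 3. HB_2(3) = 2 + 1. Bump = 4. G_1 = 3.
G_1 = 3. HB_3(3) = 3. Bump = 4. G_2 = 3.
G_2 = 3. HB_4(3) = 3. Bump = 3. G_3 = 2.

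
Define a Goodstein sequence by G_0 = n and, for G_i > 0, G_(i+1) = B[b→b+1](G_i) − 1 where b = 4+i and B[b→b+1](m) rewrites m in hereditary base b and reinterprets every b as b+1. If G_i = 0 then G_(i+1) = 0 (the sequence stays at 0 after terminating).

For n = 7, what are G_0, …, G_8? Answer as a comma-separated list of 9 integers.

7, 7, 7, 7, 7, 6, 5, 4, 3

G_0 = 7. HB_4(7) = 4 + 3. Bump = 8. G_1 = 7.
G_1 = 7. HB_5(7) = 5 + 2. Bump = 8. G_2 = 7.
G_2 = 7. HB_6(7) = 6 + 1. Bump = 8. G_3 = 7.
G_3 = 7. HB_7(7) = 7. Bump = 8. G_4 = 7.
G_4 = 7. HB_8(7) = 7. Bump = 7. G_5 = 6.
G_5 = 6. HB_9(6) = 6. Bump = 6. G_6 = 5.
G_6 = 5. HB_10(5) = 5. Bump = 5. G_7 = 4.
G_7 = 4. HB_11(4) = 4. Bump = 4. G_8 = 3.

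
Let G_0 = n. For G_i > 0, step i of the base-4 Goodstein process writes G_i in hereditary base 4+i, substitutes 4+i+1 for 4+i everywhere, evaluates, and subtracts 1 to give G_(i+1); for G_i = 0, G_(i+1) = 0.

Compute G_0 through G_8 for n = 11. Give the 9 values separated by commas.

G_0=11  [base 4] 2·4 + 3  →[4↦5]→  2·5 + 3 = 13  −1 ⇒ G_1=12
G_1=12  [base 5] 2·5 + 2  →[5↦6]→  2·6 + 2 = 14  −1 ⇒ G_2=13
G_2=13  [base 6] 2·6 + 1  →[6↦7]→  2·7 + 1 = 15  −1 ⇒ G_3=14
G_3=14  [base 7] 2·7  →[7↦8]→  2·8 = 16  −1 ⇒ G_4=15
G_4=15  [base 8] 8 + 7  →[8↦9]→  9 + 7 = 16  −1 ⇒ G_5=15
G_5=15  [base 9] 9 + 6  →[9↦10]→  10 + 6 = 16  −1 ⇒ G_6=15
G_6=15  [base 10] 10 + 5  →[10↦11]→  11 + 5 = 16  −1 ⇒ G_7=15
G_7=15  [base 11] 11 + 4  →[11↦12]→  12 + 4 = 16  −1 ⇒ G_8=15

11, 12, 13, 14, 15, 15, 15, 15, 15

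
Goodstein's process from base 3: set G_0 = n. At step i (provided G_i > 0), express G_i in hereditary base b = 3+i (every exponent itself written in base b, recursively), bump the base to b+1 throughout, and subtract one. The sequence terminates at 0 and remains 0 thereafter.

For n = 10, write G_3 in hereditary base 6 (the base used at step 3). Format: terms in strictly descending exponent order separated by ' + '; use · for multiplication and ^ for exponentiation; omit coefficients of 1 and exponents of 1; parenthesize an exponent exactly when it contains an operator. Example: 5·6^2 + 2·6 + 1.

4·6 + 3

[0] 10 ≡ 3^2 + 1 (base 3). Lift 4: 17. −1: 16.
[1] 16 ≡ 4^2 (base 4). Lift 5: 25. −1: 24.
[2] 24 ≡ 4·5 + 4 (base 5). Lift 6: 28. −1: 27.
[3] 27 ≡ 4·6 + 3 (base 6). Lift 7: 31. −1: 30.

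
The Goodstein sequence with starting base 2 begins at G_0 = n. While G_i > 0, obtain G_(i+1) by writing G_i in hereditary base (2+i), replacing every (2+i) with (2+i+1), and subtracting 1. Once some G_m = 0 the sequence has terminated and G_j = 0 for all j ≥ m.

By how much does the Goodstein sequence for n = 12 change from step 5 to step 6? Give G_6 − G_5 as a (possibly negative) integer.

128452957

step 0: 12 = 2^(2 + 1) + 2^2; sub 3 for 2: 3^(3 + 1) + 3^3; = 108; G_1 = 108−1 = 107
step 1: 107 = 3^(3 + 1) + 2·3^2 + 2·3 + 2; sub 4 for 3: 4^(4 + 1) + 2·4^2 + 2·4 + 2; = 1066; G_2 = 1066−1 = 1065
step 2: 1065 = 4^(4 + 1) + 2·4^2 + 2·4 + 1; sub 5 for 4: 5^(5 + 1) + 2·5^2 + 2·5 + 1; = 15686; G_3 = 15686−1 = 15685
step 3: 15685 = 5^(5 + 1) + 2·5^2 + 2·5; sub 6 for 5: 6^(6 + 1) + 2·6^2 + 2·6; = 280020; G_4 = 280020−1 = 280019
step 4: 280019 = 6^(6 + 1) + 2·6^2 + 6 + 5; sub 7 for 6: 7^(7 + 1) + 2·7^2 + 7 + 5; = 5764911; G_5 = 5764911−1 = 5764910
step 5: 5764910 = 7^(7 + 1) + 2·7^2 + 7 + 4; sub 8 for 7: 8^(8 + 1) + 2·8^2 + 8 + 4; = 134217868; G_6 = 134217868−1 = 134217867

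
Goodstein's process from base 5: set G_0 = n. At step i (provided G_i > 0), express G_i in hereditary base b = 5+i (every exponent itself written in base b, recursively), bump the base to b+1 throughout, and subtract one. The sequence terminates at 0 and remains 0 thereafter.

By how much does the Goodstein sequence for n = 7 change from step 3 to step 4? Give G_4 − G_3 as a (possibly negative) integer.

step 0: 7 = 5 + 2; sub 6 for 5: 6 + 2; = 8; G_1 = 8−1 = 7
step 1: 7 = 6 + 1; sub 7 for 6: 7 + 1; = 8; G_2 = 8−1 = 7
step 2: 7 = 7; sub 8 for 7: 8; = 8; G_3 = 8−1 = 7
step 3: 7 = 7; sub 9 for 8: 7; = 7; G_4 = 7−1 = 6

-1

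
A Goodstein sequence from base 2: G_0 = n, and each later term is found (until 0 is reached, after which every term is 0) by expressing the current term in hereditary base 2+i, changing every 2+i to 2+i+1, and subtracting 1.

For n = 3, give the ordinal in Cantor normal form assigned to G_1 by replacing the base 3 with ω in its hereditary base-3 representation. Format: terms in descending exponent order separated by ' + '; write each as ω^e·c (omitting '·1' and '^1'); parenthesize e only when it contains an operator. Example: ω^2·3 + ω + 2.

base 2: 3 = 2 + 1; at 3: 3 + 1 = 4; next = 3
base 3: 3 = 3; at 4: 4 = 4; next = 3

ω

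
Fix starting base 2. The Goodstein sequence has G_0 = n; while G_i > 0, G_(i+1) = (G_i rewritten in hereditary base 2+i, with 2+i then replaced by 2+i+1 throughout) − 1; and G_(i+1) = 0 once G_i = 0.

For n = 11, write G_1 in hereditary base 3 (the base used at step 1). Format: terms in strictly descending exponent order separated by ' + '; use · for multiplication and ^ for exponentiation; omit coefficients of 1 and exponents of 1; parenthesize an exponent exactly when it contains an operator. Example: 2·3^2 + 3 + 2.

3^(3 + 1) + 3

base 2: 11 = 2^(2 + 1) + 2 + 1; at 3: 3^(3 + 1) + 3 + 1 = 85; next = 84
base 3: 84 = 3^(3 + 1) + 3; at 4: 4^(4 + 1) + 4 = 1028; next = 1027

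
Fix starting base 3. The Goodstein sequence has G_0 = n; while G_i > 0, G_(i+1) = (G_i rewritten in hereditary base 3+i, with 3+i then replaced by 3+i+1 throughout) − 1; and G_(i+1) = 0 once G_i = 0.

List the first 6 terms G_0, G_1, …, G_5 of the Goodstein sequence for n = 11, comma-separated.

base 3: 11 = 3^2 + 2; at 4: 4^2 + 2 = 18; next = 17
base 4: 17 = 4^2 + 1; at 5: 5^2 + 1 = 26; next = 25
base 5: 25 = 5^2; at 6: 6^2 = 36; next = 35
base 6: 35 = 5·6 + 5; at 7: 5·7 + 5 = 40; next = 39
base 7: 39 = 5·7 + 4; at 8: 5·8 + 4 = 44; next = 43

11, 17, 25, 35, 39, 43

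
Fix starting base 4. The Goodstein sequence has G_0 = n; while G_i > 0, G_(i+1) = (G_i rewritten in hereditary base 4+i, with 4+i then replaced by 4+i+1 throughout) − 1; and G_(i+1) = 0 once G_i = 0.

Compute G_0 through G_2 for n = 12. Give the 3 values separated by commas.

G_0=12  [base 4] 3·4  →[4↦5]→  3·5 = 15  −1 ⇒ G_1=14
G_1=14  [base 5] 2·5 + 4  →[5↦6]→  2·6 + 4 = 16  −1 ⇒ G_2=15

12, 14, 15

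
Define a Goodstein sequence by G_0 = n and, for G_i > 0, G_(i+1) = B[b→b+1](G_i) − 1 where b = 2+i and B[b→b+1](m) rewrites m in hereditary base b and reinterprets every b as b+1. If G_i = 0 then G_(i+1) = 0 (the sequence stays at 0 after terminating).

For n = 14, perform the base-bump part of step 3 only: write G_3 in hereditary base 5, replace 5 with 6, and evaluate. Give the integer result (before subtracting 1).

G_0 = 14. HB_2(14) = 2^(2 + 1) + 2^2 + 2. Bump = 111. G_1 = 110.
G_1 = 110. HB_3(110) = 3^(3 + 1) + 3^3 + 2. Bump = 1282. G_2 = 1281.
G_2 = 1281. HB_4(1281) = 4^(4 + 1) + 4^4 + 1. Bump = 18751. G_3 = 18750.

326592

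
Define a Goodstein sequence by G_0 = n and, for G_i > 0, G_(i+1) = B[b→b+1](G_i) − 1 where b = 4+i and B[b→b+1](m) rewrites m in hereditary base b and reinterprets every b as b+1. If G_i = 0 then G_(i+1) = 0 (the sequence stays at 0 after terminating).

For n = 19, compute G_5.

G_0 = 19. HB_4(19) = 4^2 + 3. Bump = 28. G_1 = 27.
G_1 = 27. HB_5(27) = 5^2 + 2. Bump = 38. G_2 = 37.
G_2 = 37. HB_6(37) = 6^2 + 1. Bump = 50. G_3 = 49.
G_3 = 49. HB_7(49) = 7^2. Bump = 64. G_4 = 63.
G_4 = 63. HB_8(63) = 7·8 + 7. Bump = 70. G_5 = 69.
G_5 = 69. HB_9(69) = 7·9 + 6. Bump = 76. G_6 = 75.

69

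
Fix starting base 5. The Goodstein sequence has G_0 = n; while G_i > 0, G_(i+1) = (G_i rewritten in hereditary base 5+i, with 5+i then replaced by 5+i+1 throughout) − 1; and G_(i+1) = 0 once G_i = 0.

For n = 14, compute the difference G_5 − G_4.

step 0: 14 = 2·5 + 4; sub 6 for 5: 2·6 + 4; = 16; G_1 = 16−1 = 15
step 1: 15 = 2·6 + 3; sub 7 for 6: 2·7 + 3; = 17; G_2 = 17−1 = 16
step 2: 16 = 2·7 + 2; sub 8 for 7: 2·8 + 2; = 18; G_3 = 18−1 = 17
step 3: 17 = 2·8 + 1; sub 9 for 8: 2·9 + 1; = 19; G_4 = 19−1 = 18
step 4: 18 = 2·9; sub 10 for 9: 2·10; = 20; G_5 = 20−1 = 19

1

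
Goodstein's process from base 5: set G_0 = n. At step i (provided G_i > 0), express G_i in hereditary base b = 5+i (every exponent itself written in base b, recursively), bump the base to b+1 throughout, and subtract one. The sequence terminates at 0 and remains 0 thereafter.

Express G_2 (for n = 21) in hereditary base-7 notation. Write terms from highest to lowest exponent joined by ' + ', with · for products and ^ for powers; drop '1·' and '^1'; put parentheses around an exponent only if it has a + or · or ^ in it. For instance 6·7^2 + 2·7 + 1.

G_0 = 21. HB_5(21) = 4·5 + 1. Bump = 25. G_1 = 24.
G_1 = 24. HB_6(24) = 4·6. Bump = 28. G_2 = 27.
G_2 = 27. HB_7(27) = 3·7 + 6. Bump = 30. G_3 = 29.

3·7 + 6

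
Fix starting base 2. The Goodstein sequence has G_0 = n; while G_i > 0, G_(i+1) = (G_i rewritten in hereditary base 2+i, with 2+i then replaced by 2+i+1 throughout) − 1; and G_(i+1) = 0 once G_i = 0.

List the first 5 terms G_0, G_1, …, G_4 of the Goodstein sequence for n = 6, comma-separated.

G_0=6  [base 2] 2^2 + 2  →[2↦3]→  3^3 + 3 = 30  −1 ⇒ G_1=29
G_1=29  [base 3] 3^3 + 2  →[3↦4]→  4^4 + 2 = 258  −1 ⇒ G_2=257
G_2=257  [base 4] 4^4 + 1  →[4↦5]→  5^5 + 1 = 3126  −1 ⇒ G_3=3125
G_3=3125  [base 5] 5^5  →[5↦6]→  6^6 = 46656  −1 ⇒ G_4=46655

6, 29, 257, 3125, 46655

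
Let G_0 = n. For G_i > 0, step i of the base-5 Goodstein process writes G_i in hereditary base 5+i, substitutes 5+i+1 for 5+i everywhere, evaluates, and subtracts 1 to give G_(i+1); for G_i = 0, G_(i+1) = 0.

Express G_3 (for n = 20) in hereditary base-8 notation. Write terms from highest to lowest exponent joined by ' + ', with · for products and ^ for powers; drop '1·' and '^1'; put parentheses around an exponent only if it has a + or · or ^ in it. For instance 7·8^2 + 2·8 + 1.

G_0 = 20. HB_5(20) = 4·5. Bump = 24. G_1 = 23.
G_1 = 23. HB_6(23) = 3·6 + 5. Bump = 26. G_2 = 25.
G_2 = 25. HB_7(25) = 3·7 + 4. Bump = 28. G_3 = 27.
G_3 = 27. HB_8(27) = 3·8 + 3. Bump = 30. G_4 = 29.

3·8 + 3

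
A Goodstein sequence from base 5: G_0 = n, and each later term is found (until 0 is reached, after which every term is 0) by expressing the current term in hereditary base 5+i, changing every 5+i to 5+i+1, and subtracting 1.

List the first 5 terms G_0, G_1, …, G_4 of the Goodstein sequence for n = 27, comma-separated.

i=0: 27 = 5^2 + 2 (b=5); 5→6: 6^2 + 2 = 38; 38−1 = 37
i=1: 37 = 6^2 + 1 (b=6); 6→7: 7^2 + 1 = 50; 50−1 = 49
i=2: 49 = 7^2 (b=7); 7→8: 8^2 = 64; 64−1 = 63
i=3: 63 = 7·8 + 7 (b=8); 8→9: 7·9 + 7 = 70; 70−1 = 69

27, 37, 49, 63, 69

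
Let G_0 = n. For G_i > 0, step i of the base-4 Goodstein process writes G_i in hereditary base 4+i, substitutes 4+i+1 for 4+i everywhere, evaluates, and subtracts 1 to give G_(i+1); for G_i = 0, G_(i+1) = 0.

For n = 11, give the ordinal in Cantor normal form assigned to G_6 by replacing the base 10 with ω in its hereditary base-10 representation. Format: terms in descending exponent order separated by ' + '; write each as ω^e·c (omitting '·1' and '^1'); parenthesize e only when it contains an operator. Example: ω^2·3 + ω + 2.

step 0: 11 = 2·4 + 3; sub 5 for 4: 2·5 + 3; = 13; G_1 = 13−1 = 12
step 1: 12 = 2·5 + 2; sub 6 for 5: 2·6 + 2; = 14; G_2 = 14−1 = 13
step 2: 13 = 2·6 + 1; sub 7 for 6: 2·7 + 1; = 15; G_3 = 15−1 = 14
step 3: 14 = 2·7; sub 8 for 7: 2·8; = 16; G_4 = 16−1 = 15
step 4: 15 = 8 + 7; sub 9 for 8: 9 + 7; = 16; G_5 = 16−1 = 15
step 5: 15 = 9 + 6; sub 10 for 9: 10 + 6; = 16; G_6 = 16−1 = 15
step 6: 15 = 10 + 5; sub 11 for 10: 11 + 5; = 16; G_7 = 16−1 = 15

ω + 5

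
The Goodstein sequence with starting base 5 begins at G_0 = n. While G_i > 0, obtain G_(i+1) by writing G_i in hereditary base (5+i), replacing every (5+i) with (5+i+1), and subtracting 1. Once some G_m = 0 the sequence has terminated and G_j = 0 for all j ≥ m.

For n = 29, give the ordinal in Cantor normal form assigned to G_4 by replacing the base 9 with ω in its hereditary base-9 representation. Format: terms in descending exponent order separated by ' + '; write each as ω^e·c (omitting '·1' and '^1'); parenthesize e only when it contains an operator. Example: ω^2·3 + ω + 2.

ω^2

base 5: 29 = 5^2 + 4; at 6: 6^2 + 4 = 40; next = 39
base 6: 39 = 6^2 + 3; at 7: 7^2 + 3 = 52; next = 51
base 7: 51 = 7^2 + 2; at 8: 8^2 + 2 = 66; next = 65
base 8: 65 = 8^2 + 1; at 9: 9^2 + 1 = 82; next = 81
base 9: 81 = 9^2; at 10: 10^2 = 100; next = 99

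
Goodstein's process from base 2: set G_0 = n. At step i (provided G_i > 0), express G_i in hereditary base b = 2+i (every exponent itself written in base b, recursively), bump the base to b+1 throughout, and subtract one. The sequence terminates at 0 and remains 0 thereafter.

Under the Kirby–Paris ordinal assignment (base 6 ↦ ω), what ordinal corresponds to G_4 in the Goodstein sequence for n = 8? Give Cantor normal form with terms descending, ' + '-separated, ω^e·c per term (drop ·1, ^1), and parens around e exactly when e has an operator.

ω^ω·2 + ω^2·2 + ω + 5

step 0: 8 = 2^(2 + 1); sub 3 for 2: 3^(3 + 1); = 81; G_1 = 81−1 = 80
step 1: 80 = 2·3^3 + 2·3^2 + 2·3 + 2; sub 4 for 3: 2·4^4 + 2·4^2 + 2·4 + 2; = 554; G_2 = 554−1 = 553
step 2: 553 = 2·4^4 + 2·4^2 + 2·4 + 1; sub 5 for 4: 2·5^5 + 2·5^2 + 2·5 + 1; = 6311; G_3 = 6311−1 = 6310
step 3: 6310 = 2·5^5 + 2·5^2 + 2·5; sub 6 for 5: 2·6^6 + 2·6^2 + 2·6; = 93396; G_4 = 93396−1 = 93395
step 4: 93395 = 2·6^6 + 2·6^2 + 6 + 5; sub 7 for 6: 2·7^7 + 2·7^2 + 7 + 5; = 1647196; G_5 = 1647196−1 = 1647195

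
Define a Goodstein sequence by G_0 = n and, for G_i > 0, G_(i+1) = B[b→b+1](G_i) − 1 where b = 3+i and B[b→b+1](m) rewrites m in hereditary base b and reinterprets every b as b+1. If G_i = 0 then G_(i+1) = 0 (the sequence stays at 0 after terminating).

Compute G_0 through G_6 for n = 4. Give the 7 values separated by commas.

4, 4, 4, 3, 2, 1, 0

step 0: 4 = 3 + 1; sub 4 for 3: 4 + 1; = 5; G_1 = 5−1 = 4
step 1: 4 = 4; sub 5 for 4: 5; = 5; G_2 = 5−1 = 4
step 2: 4 = 4; sub 6 for 5: 4; = 4; G_3 = 4−1 = 3
step 3: 3 = 3; sub 7 for 6: 3; = 3; G_4 = 3−1 = 2
step 4: 2 = 2; sub 8 for 7: 2; = 2; G_5 = 2−1 = 1
step 5: 1 = 1; sub 9 for 8: 1; = 1; G_6 = 1−1 = 0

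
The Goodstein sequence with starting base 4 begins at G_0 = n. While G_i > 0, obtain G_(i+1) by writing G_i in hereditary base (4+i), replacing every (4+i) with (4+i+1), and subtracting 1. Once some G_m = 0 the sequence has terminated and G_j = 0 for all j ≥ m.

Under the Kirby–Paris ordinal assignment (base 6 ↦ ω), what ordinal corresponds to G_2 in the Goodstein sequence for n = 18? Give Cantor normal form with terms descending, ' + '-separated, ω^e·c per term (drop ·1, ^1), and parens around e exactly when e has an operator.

ω^2

i=0: 18 = 4^2 + 2 (b=4); 4→5: 5^2 + 2 = 27; 27−1 = 26
i=1: 26 = 5^2 + 1 (b=5); 5→6: 6^2 + 1 = 37; 37−1 = 36
i=2: 36 = 6^2 (b=6); 6→7: 7^2 = 49; 49−1 = 48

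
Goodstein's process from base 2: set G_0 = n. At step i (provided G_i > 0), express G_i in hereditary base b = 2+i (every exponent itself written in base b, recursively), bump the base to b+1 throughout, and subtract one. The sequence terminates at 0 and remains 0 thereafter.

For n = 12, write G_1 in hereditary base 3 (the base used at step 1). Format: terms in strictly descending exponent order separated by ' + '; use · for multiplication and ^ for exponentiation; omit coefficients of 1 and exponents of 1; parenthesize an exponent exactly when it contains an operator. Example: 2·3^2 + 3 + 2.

G_0=12  [base 2] 2^(2 + 1) + 2^2  →[2↦3]→  3^(3 + 1) + 3^3 = 108  −1 ⇒ G_1=107
G_1=107  [base 3] 3^(3 + 1) + 2·3^2 + 2·3 + 2  →[3↦4]→  4^(4 + 1) + 2·4^2 + 2·4 + 2 = 1066  −1 ⇒ G_2=1065

3^(3 + 1) + 2·3^2 + 2·3 + 2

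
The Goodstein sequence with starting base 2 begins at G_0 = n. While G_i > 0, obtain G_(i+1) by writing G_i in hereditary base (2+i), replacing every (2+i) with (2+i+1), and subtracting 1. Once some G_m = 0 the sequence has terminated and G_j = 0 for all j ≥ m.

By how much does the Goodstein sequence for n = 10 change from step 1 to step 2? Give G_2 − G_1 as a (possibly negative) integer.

[0] 10 ≡ 2^(2 + 1) + 2 (base 2). Lift 3: 84. −1: 83.
[1] 83 ≡ 3^(3 + 1) + 2 (base 3). Lift 4: 1026. −1: 1025.

942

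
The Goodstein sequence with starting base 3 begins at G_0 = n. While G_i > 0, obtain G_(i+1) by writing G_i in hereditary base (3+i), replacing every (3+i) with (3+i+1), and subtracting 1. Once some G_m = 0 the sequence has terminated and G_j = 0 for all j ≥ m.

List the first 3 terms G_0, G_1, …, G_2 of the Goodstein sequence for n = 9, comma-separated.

9, 15, 17

[0] 9 ≡ 3^2 (base 3). Lift 4: 16. −1: 15.
[1] 15 ≡ 3·4 + 3 (base 4). Lift 5: 18. −1: 17.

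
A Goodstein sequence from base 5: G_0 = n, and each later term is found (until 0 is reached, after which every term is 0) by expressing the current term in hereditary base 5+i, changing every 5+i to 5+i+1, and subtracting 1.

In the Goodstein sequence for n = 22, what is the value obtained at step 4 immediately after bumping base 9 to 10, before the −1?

36

G_0=22  [base 5] 4·5 + 2  →[5↦6]→  4·6 + 2 = 26  −1 ⇒ G_1=25
G_1=25  [base 6] 4·6 + 1  →[6↦7]→  4·7 + 1 = 29  −1 ⇒ G_2=28
G_2=28  [base 7] 4·7  →[7↦8]→  4·8 = 32  −1 ⇒ G_3=31
G_3=31  [base 8] 3·8 + 7  →[8↦9]→  3·9 + 7 = 34  −1 ⇒ G_4=33
G_4=33  [base 9] 3·9 + 6  →[9↦10]→  3·10 + 6 = 36  −1 ⇒ G_5=35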